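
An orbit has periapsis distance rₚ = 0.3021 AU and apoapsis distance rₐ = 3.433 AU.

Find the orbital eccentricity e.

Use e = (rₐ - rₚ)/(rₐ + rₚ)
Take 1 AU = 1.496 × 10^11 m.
rₚ = 0.3021 AU = 4.51942 × 10^10 m
rₐ = 3.433 AU = 5.13577 × 10^11 m
rₐ − rₚ = 4.68383 × 10^11 m
rₐ + rₚ = 5.58771 × 10^11 m
e = (rₐ − rₚ)/(rₐ + rₚ) = 0.838237

Final answer: e = 0.8382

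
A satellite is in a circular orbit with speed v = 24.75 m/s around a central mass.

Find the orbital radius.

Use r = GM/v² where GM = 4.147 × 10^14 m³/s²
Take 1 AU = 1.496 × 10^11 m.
v = 24.75 m/s
GM = 4.147 × 10^14 m³/s²
v² = 612.562 m²/s²
r = GM/v² = (4.147 × 10^14) / 612.562 = 6.76992 × 10^11 m ≈ 4.525 AU

Final answer: 4.525 AU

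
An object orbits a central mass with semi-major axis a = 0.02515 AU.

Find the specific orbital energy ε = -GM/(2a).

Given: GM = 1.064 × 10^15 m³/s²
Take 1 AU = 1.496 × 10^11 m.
a = 0.02515 AU = 3.76244 × 10^9 m
GM = 1.064 × 10^15 m³/s²
2a = 7.52488 × 10^9 m
ε = −GM/(2a) = -141398 J/kg ≈ -141.4 kJ/kg

Final answer: -141.4 kJ/kg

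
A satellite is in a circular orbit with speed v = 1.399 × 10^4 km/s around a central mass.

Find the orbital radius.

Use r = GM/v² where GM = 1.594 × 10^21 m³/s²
v = 1.399 × 10^4 km/s = 1.399 × 10^7 m/s
GM = 1.594 × 10^21 m³/s²
v² = 1.9572 × 10^14 m²/s²
r = GM/v² = (1.594 × 10^21) / (1.9572 × 10^14) = 8.14428 × 10^6 m ≈ 8.144 Mm

Final answer: 8.144 Mm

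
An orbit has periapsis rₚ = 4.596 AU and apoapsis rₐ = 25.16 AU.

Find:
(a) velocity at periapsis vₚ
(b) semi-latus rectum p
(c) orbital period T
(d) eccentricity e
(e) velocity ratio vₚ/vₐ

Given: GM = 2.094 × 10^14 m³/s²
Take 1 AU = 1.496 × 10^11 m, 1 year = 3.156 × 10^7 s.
rₚ = 4.596 AU = 6.87562 × 10^11 m
rₐ = 25.16 AU = 3.76394 × 10^12 m
GM = 2.094 × 10^14 m³/s²
a = (rₚ + rₐ)/2 = 2.22575 × 10^12 m
e = (rₐ − rₚ)/(rₐ + rₚ) = (3.07637 × 10^12) / (4.4515 × 10^12) = 0.691088
(a) vₚ² = GM (2/rₚ − 1/a) = 2.094 × 10^14 × (2.90883 × 10^-12 − 4.49287 × 10^-13) = 515.028 m²/s²;  vₚ = 22.6942 m/s ≈ 22.69 m/s
(b) 1 − e² = 0.522398;  p = a(1 − e²) = 2.22575 × 10^12 × 0.522398 = 1.16273 × 10^12 m ≈ 7.772 AU
(c) a³ = 1.10263 × 10^37 m³;  T = 2π √(a³/GM) = 2π × 2.2947 × 10^11 s = 1.4418 × 10^12 s ≈ 4.568 × 10^4 years
(d) e = 0.691088 ≈ 0.6911
(e) vₚ/vₐ = rₐ/rₚ (angular momentum) = (3.76394 × 10^12) / (6.87562 × 10^11) = 5.47433 ≈ 5.474

Final answer:
(a) velocity at periapsis vₚ = 22.69 m/s
(b) semi-latus rectum p = 7.772 AU
(c) orbital period T = 4.568 × 10^4 years
(d) eccentricity e = 0.6911
(e) velocity ratio vₚ/vₐ = 5.474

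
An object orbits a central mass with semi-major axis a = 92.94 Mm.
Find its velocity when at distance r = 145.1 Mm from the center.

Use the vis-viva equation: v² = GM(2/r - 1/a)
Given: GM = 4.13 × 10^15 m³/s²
a = 92.94 Mm = 9.294 × 10^7 m
r = 145.1 Mm = 1.451 × 10^8 m
GM = 4.13 × 10^15 m³/s²
2/r − 1/a = 1.37836 × 10^-8 − 1.07596 × 10^-8 = 3.02397 × 10^-9 m⁻¹
v² = GM (2/r − 1/a) = 1.2489 × 10^7 m²/s²
v = 3533.98 m/s ≈ 3.534 km/s

Final answer: 3.534 km/s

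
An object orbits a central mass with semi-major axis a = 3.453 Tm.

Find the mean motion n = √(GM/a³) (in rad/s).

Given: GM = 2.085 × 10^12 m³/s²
a = 3.453 Tm = 3.453 × 10^12 m
GM = 2.085 × 10^12 m³/s²
a³ = 4.11708 × 10^37 m³
GM/a³ = (2.085 × 10^12) / (4.11708 × 10^37) = 5.06426 × 10^-26 s⁻²
n = √(GM/a³) = 2.25039 × 10^-13 rad/s ≈ 2.25 × 10^-13 rad/s

Final answer: n = 2.25 × 10^-13 rad/s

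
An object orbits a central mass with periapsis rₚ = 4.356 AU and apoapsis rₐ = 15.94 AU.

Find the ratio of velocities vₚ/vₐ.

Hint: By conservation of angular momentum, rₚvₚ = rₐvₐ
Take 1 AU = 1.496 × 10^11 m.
rₚ = 4.356 AU = 6.51658 × 10^11 m
rₐ = 15.94 AU = 2.38462 × 10^12 m
rₚvₚ = rₐvₐ  ⇒  vₚ/vₐ = rₐ/rₚ
vₚ/vₐ = (2.38462 × 10^12) / (6.51658 × 10^11) = 3.65932

Final answer: vₚ/vₐ = 3.659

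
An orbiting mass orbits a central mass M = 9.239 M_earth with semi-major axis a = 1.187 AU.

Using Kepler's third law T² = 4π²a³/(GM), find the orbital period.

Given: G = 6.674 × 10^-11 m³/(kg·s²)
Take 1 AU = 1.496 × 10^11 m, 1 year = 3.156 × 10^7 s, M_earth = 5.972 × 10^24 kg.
M = 9.239 M_earth = 5.51753 × 10^25 kg
GM = G × M = 6.674 × 10^-11 × 5.51753 × 10^25 = 3.6824 × 10^15 m³/s²
a = 1.187 AU = 1.77575 × 10^11 m
a³ = 5.59947 × 10^33 m³
T = 2π √(a³/GM) = 2π √((5.59947 × 10^33) / (3.6824 × 10^15)) = 2π × 1.23313 × 10^9 s
T = 7.74797 × 10^9 s ≈ 245.5 years

Final answer: 245.5 years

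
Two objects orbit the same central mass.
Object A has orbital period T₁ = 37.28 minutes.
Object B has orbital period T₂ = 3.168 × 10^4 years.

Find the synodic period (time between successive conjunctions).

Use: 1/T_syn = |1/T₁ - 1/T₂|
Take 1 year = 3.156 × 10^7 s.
T₁ = 37.28 minutes = 2236.8 s
T₂ = 3.168 × 10^4 years = 9.99821 × 10^11 s
1/T₁ = 0.000447067 s⁻¹
1/T₂ = 1.00018 × 10^-12 s⁻¹
|1/T₁ − 1/T₂| = 0.000447067 s⁻¹
T_syn = 1 / |1/T₁ − 1/T₂| = 2236.8 s ≈ 37.28 minutes

Final answer: T_syn = 37.28 minutes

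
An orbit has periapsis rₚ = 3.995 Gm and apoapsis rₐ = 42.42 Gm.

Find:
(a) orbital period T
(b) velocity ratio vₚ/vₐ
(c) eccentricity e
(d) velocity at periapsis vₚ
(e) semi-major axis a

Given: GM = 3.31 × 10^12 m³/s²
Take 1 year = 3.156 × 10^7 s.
rₚ = 3.995 Gm = 3.995 × 10^9 m
rₐ = 42.42 Gm = 4.242 × 10^10 m
GM = 3.31 × 10^12 m³/s²
a = (rₚ + rₐ)/2 = 2.32075 × 10^10 m
e = (rₐ − rₚ)/(rₐ + rₚ) = (3.8425 × 10^10) / (4.6415 × 10^10) = 0.827857
(a) a³ = 1.24993 × 10^31 m³;  T = 2π √(a³/GM) = 2π × 1.94325 × 10^9 s = 1.22098 × 10^10 s ≈ 386.9 years
(b) vₚ/vₐ = rₐ/rₚ (angular momentum) = (4.242 × 10^10) / (3.995 × 10^9) = 10.6183 ≈ 10.62
(c) e = 0.827857 ≈ 0.8279
(d) vₚ² = GM (2/rₚ − 1/a) = 3.31 × 10^12 × (5.00626 × 10^-10 − 4.30895 × 10^-11) = 1514.45 m²/s²;  vₚ = 38.9159 m/s ≈ 38.92 m/s
(e) a = 2.32075 × 10^10 m ≈ 23.21 Gm

Final answer:
(a) orbital period T = 386.9 years
(b) velocity ratio vₚ/vₐ = 10.62
(c) eccentricity e = 0.8279
(d) velocity at periapsis vₚ = 38.92 m/s
(e) semi-major axis a = 23.21 Gm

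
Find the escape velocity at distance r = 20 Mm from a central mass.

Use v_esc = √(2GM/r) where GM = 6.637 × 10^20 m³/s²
r = 20 Mm = 2 × 10^7 m
GM = 6.637 × 10^20 m³/s²
2GM/r = 2 × (6.637 × 10^20) / (2 × 10^7) = 6.637 × 10^13 m²/s²
v_esc = √(2GM/r) = 8.14678 × 10^6 m/s ≈ 8147 km/s

Final answer: 8147 km/s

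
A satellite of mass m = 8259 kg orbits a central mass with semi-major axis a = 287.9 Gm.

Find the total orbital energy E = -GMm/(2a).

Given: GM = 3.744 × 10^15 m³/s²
a = 287.9 Gm = 2.879 × 10^11 m
GM = 3.744 × 10^15 m³/s²
2a = 5.758 × 10^11 m
GMm = 3.744 × 10^15 × 8259 = 3.09217 × 10^19 m³·kg/s²
E = −GMm/(2a) = -5.37021 × 10^7 J ≈ -53.7 MJ

Final answer: -53.7 MJ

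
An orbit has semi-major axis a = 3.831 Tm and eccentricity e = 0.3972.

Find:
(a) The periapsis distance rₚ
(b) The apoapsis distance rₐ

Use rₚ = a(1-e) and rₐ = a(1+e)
a = 3.831 Tm = 3.831 × 10^12 m
e = 0.3972:  1 − e = 0.6028,  1 + e = 1.3972
(a) rₚ = a(1 − e) = 3.831 × 10^12 m × 0.6028 = 2.30933 × 10^12 m ≈ 2.309 Tm
(b) rₐ = a(1 + e) = 3.831 × 10^12 m × 1.3972 = 5.35267 × 10^12 m ≈ 5.353 Tm

Final answer:
(a) rₚ = 2.309 Tm
(b) rₐ = 5.353 Tm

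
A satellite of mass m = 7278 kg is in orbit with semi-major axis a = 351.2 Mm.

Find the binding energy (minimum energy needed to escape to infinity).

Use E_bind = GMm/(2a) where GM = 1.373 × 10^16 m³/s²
a = 351.2 Mm = 3.512 × 10^8 m
GM = 1.373 × 10^16 m³/s²
m = 7278 kg
GMm = 1.373 × 10^16 × 7278 = 9.99269 × 10^19 m³·kg/s²
2a = 7.024 × 10^8 m
E_bind = GMm/(2a) = 1.42265 × 10^11 J ≈ 142.3 GJ

Final answer: 142.3 GJ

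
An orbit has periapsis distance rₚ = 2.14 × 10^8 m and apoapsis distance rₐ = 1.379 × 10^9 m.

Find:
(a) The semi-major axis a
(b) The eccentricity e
rₚ = 2.14 × 10^8 m
rₐ = 1.379 × 10^9 m
(a) a = (rₚ + rₐ)/2 = 7.965 × 10^8 m ≈ 7.965 × 10^8 m
(b) e = (rₐ − rₚ)/(rₐ + rₚ) = (1.165 × 10^9) / (1.593 × 10^9) = 0.731325

Final answer:
(a) a = 7.965 × 10^8 m
(b) e = 0.7313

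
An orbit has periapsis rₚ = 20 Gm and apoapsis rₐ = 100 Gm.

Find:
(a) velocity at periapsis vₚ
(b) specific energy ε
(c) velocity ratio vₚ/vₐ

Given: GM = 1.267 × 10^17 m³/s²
rₚ = 20 Gm = 2 × 10^10 m
rₐ = 100 Gm = 1 × 10^11 m
GM = 1.267 × 10^17 m³/s²
a = (rₚ + rₐ)/2 = 6 × 10^10 m
e = (rₐ − rₚ)/(rₐ + rₚ) = (8 × 10^10) / (1.2 × 10^11) = 0.666667
(a) vₚ² = GM (2/rₚ − 1/a) = 1.267 × 10^17 × (1 × 10^-10 − 1.66667 × 10^-11) = 1.05583 × 10^7 m²/s²;  vₚ = 3249.36 m/s ≈ 3.249 km/s
(b) 2a = 1.2 × 10^11 m;  ε = −GM/(2a) = -1.05583 × 10^6 J/kg ≈ -1.056 MJ/kg
(c) vₚ/vₐ = rₐ/rₚ (angular momentum) = (1 × 10^11) / (2 × 10^10) = 5 ≈ 5

Final answer:
(a) velocity at periapsis vₚ = 3.249 km/s
(b) specific energy ε = -1.056 MJ/kg
(c) velocity ratio vₚ/vₐ = 5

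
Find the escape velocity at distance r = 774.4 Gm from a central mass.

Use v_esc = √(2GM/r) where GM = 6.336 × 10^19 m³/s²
r = 774.4 Gm = 7.744 × 10^11 m
GM = 6.336 × 10^19 m³/s²
2GM/r = 2 × (6.336 × 10^19) / (7.744 × 10^11) = 1.63636 × 10^8 m²/s²
v_esc = √(2GM/r) = 12792 m/s ≈ 12.79 km/s

Final answer: 12.79 km/s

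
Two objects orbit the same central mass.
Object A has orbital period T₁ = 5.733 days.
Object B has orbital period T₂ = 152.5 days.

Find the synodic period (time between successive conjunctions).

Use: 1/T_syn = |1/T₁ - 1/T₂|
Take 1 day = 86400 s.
T₁ = 5.733 days = 495331 s
T₂ = 152.5 days = 1.3176 × 10^7 s
1/T₁ = 2.01885 × 10^-6 s⁻¹
1/T₂ = 7.58956 × 10^-8 s⁻¹
|1/T₁ − 1/T₂| = 1.94296 × 10^-6 s⁻¹
T_syn = 1 / |1/T₁ − 1/T₂| = 514680 s ≈ 5.957 days

Final answer: T_syn = 5.957 days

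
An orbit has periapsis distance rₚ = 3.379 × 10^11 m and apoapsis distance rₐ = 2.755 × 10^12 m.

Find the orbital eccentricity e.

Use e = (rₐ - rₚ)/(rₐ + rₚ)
rₚ = 3.379 × 10^11 m
rₐ = 2.755 × 10^12 m
rₐ − rₚ = 2.4171 × 10^12 m
rₐ + rₚ = 3.0929 × 10^12 m
e = (rₐ − rₚ)/(rₐ + rₚ) = 0.7815

Final answer: e = 0.7815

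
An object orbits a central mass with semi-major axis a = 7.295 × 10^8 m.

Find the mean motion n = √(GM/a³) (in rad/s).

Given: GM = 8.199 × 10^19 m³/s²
a = 7.295 × 10^8 m
GM = 8.199 × 10^19 m³/s²
a³ = 3.88218 × 10^26 m³
GM/a³ = (8.199 × 10^19) / (3.88218 × 10^26) = 2.11196 × 10^-7 s⁻²
n = √(GM/a³) = 0.00045956 rad/s ≈ 0.0004596 rad/s

Final answer: n = 0.0004596 rad/s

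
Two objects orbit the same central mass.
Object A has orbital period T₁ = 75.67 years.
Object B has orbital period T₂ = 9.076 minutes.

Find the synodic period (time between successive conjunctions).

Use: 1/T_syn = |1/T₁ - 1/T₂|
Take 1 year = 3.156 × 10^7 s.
T₁ = 75.67 years = 2.38815 × 10^9 s
T₂ = 9.076 minutes = 544.56 s
1/T₁ = 4.18735 × 10^-10 s⁻¹
1/T₂ = 0.00183634 s⁻¹
|1/T₁ − 1/T₂| = 0.00183634 s⁻¹
T_syn = 1 / |1/T₁ − 1/T₂| = 544.56 s ≈ 9.076 minutes

Final answer: T_syn = 9.076 minutes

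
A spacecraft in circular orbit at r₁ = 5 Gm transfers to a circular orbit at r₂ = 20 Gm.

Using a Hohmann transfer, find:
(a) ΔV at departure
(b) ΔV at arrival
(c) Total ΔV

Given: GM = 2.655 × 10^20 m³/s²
r₁ = 5 Gm = 5 × 10^9 m
r₂ = 20 Gm = 2 × 10^10 m
GM = 2.655 × 10^20 m³/s²
Transfer ellipse: a_t = (r₁ + r₂)/2 = 1.25 × 10^10 m
Circular speed at r₁: v₁ = √(GM/r₁) = 230434 m/s
Transfer speed at r₁ (periapsis): v₁ₜ = √(GM(2/r₁ − 1/a_t)) = 291479 m/s
(a) ΔV₁ = v₁ₜ − v₁ = 61044.6 m/s ≈ 61.04 km/s
Circular speed at r₂: v₂ = √(GM/r₂) = 115217 m/s
Transfer speed at r₂ (apoapsis): v₂ₜ = √(GM(2/r₂ − 1/a_t)) = 72869.7 m/s
(b) ΔV₂ = v₂ − v₂ₜ = 42347.4 m/s ≈ 42.35 km/s
(c) ΔV_total = ΔV₁ + ΔV₂ = 103392 m/s ≈ 103.4 km/s

Final answer:
(a) ΔV₁ = 61.04 km/s
(b) ΔV₂ = 42.35 km/s
(c) ΔV_total = 103.4 km/s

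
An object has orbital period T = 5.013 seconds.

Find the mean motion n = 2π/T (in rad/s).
T = 5.013 seconds
n = 2π / 5.013 s = 1.25338 rad/s ≈ 1.253 rad/s

Final answer: n = 1.253 rad/s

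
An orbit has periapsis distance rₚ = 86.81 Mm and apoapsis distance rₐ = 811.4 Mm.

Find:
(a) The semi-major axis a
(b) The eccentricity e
rₚ = 86.81 Mm = 8.681 × 10^7 m
rₐ = 811.4 Mm = 8.114 × 10^8 m
(a) a = (rₚ + rₐ)/2 = 4.49105 × 10^8 m ≈ 449.1 Mm
(b) e = (rₐ − rₚ)/(rₐ + rₚ) = (7.2459 × 10^8) / (8.9821 × 10^8) = 0.806704

Final answer:
(a) a = 449.1 Mm
(b) e = 0.8067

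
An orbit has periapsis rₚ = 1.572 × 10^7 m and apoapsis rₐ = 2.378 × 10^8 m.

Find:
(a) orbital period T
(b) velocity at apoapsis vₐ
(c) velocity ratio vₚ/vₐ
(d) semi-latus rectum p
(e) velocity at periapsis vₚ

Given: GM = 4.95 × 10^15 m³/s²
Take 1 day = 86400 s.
rₚ = 1.572 × 10^7 m
rₐ = 2.378 × 10^8 m
GM = 4.95 × 10^15 m³/s²
a = (rₚ + rₐ)/2 = 1.2676 × 10^8 m
e = (rₐ − rₚ)/(rₐ + rₚ) = (2.2208 × 10^8) / (2.5352 × 10^8) = 0.875986
(a) a³ = 2.03679 × 10^24 m³;  T = 2π √(a³/GM) = 2π × 20284.8 s = 127453 s ≈ 1.475 days
(b) vₐ² = GM (2/rₐ − 1/a) = 4.95 × 10^15 × (8.41043 × 10^-9 − 7.88892 × 10^-9) = 2.58145 × 10^6 m²/s²;  vₐ = 1606.69 m/s ≈ 1.607 km/s
(c) vₚ/vₐ = rₐ/rₚ (angular momentum) = (2.378 × 10^8) / (1.572 × 10^7) = 15.1272 ≈ 15.13
(d) 1 − e² = 0.232648;  p = a(1 − e²) = 1.2676 × 10^8 × 0.232648 = 2.94905 × 10^7 m ≈ 2.949 × 10^7 m
(e) vₚ² = GM (2/rₚ − 1/a) = 4.95 × 10^15 × (1.27226 × 10^-7 − 7.88892 × 10^-9) = 5.90721 × 10^8 m²/s²;  vₚ = 24304.7 m/s ≈ 24.3 km/s

Final answer:
(a) orbital period T = 1.475 days
(b) velocity at apoapsis vₐ = 1.607 km/s
(c) velocity ratio vₚ/vₐ = 15.13
(d) semi-latus rectum p = 2.949 × 10^7 m
(e) velocity at periapsis vₚ = 24.3 km/s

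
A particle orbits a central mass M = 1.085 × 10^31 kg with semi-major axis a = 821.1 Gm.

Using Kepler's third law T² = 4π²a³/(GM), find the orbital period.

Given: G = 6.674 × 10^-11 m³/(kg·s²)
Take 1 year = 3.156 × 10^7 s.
M = 1.085 × 10^31 kg
GM = G × M = 6.674 × 10^-11 × 1.085 × 10^31 = 7.24129 × 10^20 m³/s²
a = 821.1 Gm = 8.211 × 10^11 m
a³ = 5.5359 × 10^35 m³
T = 2π √(a³/GM) = 2π √((5.5359 × 10^35) / (7.24129 × 10^20)) = 2π × 2.76494 × 10^7 s
T = 1.73726 × 10^8 s ≈ 5.505 years

Final answer: 5.505 years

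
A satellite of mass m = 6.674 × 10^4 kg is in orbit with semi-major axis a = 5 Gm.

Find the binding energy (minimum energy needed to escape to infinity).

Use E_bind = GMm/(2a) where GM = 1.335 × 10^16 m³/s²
a = 5 Gm = 5 × 10^9 m
GM = 1.335 × 10^16 m³/s²
m = 6.674 × 10^4 kg
GMm = 1.335 × 10^16 × 66740 = 8.90979 × 10^20 m³·kg/s²
2a = 1 × 10^10 m
E_bind = GMm/(2a) = 8.90979 × 10^10 J ≈ 89.1 GJ

Final answer: 89.1 GJ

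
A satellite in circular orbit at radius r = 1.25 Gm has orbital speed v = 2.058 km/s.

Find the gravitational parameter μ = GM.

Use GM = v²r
r = 1.25 Gm = 1.25 × 10^9 m
v = 2.058 km/s = 2058 m/s
v² = 4.23536 × 10^6 m²/s²
GM = v²r = 4.23536 × 10^6 × 1.25 × 10^9 = 5.2942 × 10^15 m³/s²
GM ≈ 5.294 × 10^15 m³/s²

Final answer: GM = 5.294 × 10^15 m³/s²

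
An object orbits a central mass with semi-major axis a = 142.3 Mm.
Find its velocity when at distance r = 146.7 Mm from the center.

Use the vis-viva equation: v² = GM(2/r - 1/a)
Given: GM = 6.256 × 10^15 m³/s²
a = 142.3 Mm = 1.423 × 10^8 m
r = 146.7 Mm = 1.467 × 10^8 m
GM = 6.256 × 10^15 m³/s²
2/r − 1/a = 1.36333 × 10^-8 − 7.02741 × 10^-9 = 6.60586 × 10^-9 m⁻¹
v² = GM (2/r − 1/a) = 4.13262 × 10^7 m²/s²
v = 6428.55 m/s ≈ 6.429 km/s

Final answer: 6.429 km/s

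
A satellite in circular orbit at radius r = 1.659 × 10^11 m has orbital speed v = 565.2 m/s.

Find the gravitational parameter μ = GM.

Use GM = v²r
r = 1.659 × 10^11 m
v = 565.2 m/s
v² = 319451 m²/s²
GM = v²r = 319451 × 1.659 × 10^11 = 5.29969 × 10^16 m³/s²
GM ≈ 5.3 × 10^16 m³/s²

Final answer: GM = 5.3 × 10^16 m³/s²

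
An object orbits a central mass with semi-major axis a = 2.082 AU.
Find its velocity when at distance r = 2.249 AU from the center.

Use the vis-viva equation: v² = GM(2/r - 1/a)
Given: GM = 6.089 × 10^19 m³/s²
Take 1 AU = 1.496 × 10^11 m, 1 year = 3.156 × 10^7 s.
a = 2.082 AU = 3.11467 × 10^11 m
r = 2.249 AU = 3.3645 × 10^11 m
GM = 6.089 × 10^19 m³/s²
2/r − 1/a = 5.94441 × 10^-12 − 3.21061 × 10^-12 = 2.7338 × 10^-12 m⁻¹
v² = GM (2/r − 1/a) = 1.66461 × 10^8 m²/s²
v = 12902 m/s ≈ 2.722 AU/year

Final answer: 2.722 AU/year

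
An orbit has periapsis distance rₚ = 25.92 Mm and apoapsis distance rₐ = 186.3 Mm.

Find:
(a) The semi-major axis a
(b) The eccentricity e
rₚ = 25.92 Mm = 2.592 × 10^7 m
rₐ = 186.3 Mm = 1.863 × 10^8 m
(a) a = (rₚ + rₐ)/2 = 1.0611 × 10^8 m ≈ 106.1 Mm
(b) e = (rₐ − rₚ)/(rₐ + rₚ) = (1.6038 × 10^8) / (2.1222 × 10^8) = 0.755725

Final answer:
(a) a = 106.1 Mm
(b) e = 0.7557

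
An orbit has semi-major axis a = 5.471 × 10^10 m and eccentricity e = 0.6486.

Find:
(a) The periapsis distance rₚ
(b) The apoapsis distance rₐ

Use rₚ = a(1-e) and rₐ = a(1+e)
a = 5.471 × 10^10 m
e = 0.6486:  1 − e = 0.3514,  1 + e = 1.6486
(a) rₚ = a(1 − e) = 5.471 × 10^10 m × 0.3514 = 1.92251 × 10^10 m ≈ 1.923 × 10^10 m
(b) rₐ = a(1 + e) = 5.471 × 10^10 m × 1.6486 = 9.01949 × 10^10 m ≈ 9.019 × 10^10 m

Final answer:
(a) rₚ = 1.923 × 10^10 m
(b) rₐ = 9.019 × 10^10 m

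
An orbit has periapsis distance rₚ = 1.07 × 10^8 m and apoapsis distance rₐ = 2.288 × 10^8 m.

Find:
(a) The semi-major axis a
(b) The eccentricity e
rₚ = 1.07 × 10^8 m
rₐ = 2.288 × 10^8 m
(a) a = (rₚ + rₐ)/2 = 1.679 × 10^8 m ≈ 1.679 × 10^8 m
(b) e = (rₐ − rₚ)/(rₐ + rₚ) = (1.218 × 10^8) / (3.358 × 10^8) = 0.362716

Final answer:
(a) a = 1.679 × 10^8 m
(b) e = 0.3627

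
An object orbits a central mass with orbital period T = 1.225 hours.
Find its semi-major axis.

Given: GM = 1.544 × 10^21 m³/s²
T = 1.225 hours = 4410 s
GM = 1.544 × 10^21 m³/s²
Kepler's third law: a³ = GM T² / (4π²)
T² = 1.94481 × 10^7 s²
a³ = (1.544 × 10^21) × (1.94481 × 10^7) / (4π²) = 7.60615 × 10^26 m³
a = (a³)^(1/3) = 9.12827 × 10^8 m ≈ 912.8 Mm

Final answer: 912.8 Mm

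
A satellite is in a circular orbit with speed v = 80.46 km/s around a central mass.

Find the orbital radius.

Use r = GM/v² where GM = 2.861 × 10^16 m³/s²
v = 80.46 km/s = 80460 m/s
GM = 2.861 × 10^16 m³/s²
v² = 6.47381 × 10^9 m²/s²
r = GM/v² = (2.861 × 10^16) / (6.47381 × 10^9) = 4.41934 × 10^6 m ≈ 4.419 Mm

Final answer: 4.419 Mm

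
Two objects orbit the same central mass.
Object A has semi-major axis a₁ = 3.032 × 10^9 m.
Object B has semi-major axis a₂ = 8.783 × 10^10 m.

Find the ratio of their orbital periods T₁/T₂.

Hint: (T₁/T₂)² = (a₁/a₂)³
a₁ = 3.032 × 10^9 m
a₂ = 8.783 × 10^10 m
a₁/a₂ = 0.0345212
T₁/T₂ = (a₁/a₂)^(3/2) = (0.0345212)^1.5 = 0.00641401

Final answer: T₁/T₂ = 0.006414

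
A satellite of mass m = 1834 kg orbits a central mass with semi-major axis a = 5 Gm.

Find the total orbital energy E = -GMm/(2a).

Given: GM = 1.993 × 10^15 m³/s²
a = 5 Gm = 5 × 10^9 m
GM = 1.993 × 10^15 m³/s²
2a = 1 × 10^10 m
GMm = 1.993 × 10^15 × 1834 = 3.65516 × 10^18 m³·kg/s²
E = −GMm/(2a) = -3.65516 × 10^8 J ≈ -365.5 MJ

Final answer: -365.5 MJ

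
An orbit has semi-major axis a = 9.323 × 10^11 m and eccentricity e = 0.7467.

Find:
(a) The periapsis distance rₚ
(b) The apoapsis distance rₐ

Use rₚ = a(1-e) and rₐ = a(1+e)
a = 9.323 × 10^11 m
e = 0.7467:  1 − e = 0.2533,  1 + e = 1.7467
(a) rₚ = a(1 − e) = 9.323 × 10^11 m × 0.2533 = 2.36152 × 10^11 m ≈ 2.362 × 10^11 m
(b) rₐ = a(1 + e) = 9.323 × 10^11 m × 1.7467 = 1.62845 × 10^12 m ≈ 1.628 × 10^12 m

Final answer:
(a) rₚ = 2.362 × 10^11 m
(b) rₐ = 1.628 × 10^12 m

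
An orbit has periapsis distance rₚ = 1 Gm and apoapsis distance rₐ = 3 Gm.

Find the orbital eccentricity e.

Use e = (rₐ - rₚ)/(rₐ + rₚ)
rₚ = 1 Gm = 1 × 10^9 m
rₐ = 3 Gm = 3 × 10^9 m
rₐ − rₚ = 2 × 10^9 m
rₐ + rₚ = 4 × 10^9 m
e = (rₐ − rₚ)/(rₐ + rₚ) = 0.5

Final answer: e = 0.5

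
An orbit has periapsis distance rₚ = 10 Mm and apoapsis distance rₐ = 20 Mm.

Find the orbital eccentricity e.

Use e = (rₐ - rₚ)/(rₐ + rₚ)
rₚ = 10 Mm = 1 × 10^7 m
rₐ = 20 Mm = 2 × 10^7 m
rₐ − rₚ = 1 × 10^7 m
rₐ + rₚ = 3 × 10^7 m
e = (rₐ − rₚ)/(rₐ + rₚ) = 0.333333

Final answer: e = 0.3333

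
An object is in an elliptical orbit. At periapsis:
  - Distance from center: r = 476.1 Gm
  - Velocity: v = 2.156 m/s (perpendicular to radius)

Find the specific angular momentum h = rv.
r = 476.1 Gm = 4.761 × 10^11 m
v = 2.156 m/s
h = rv = 4.761 × 10^11 × 2.156 = 1.02647 × 10^12 m²/s ≈ 1.026 × 10^12 m²/s

Final answer: h = 1.026 × 10^12 m²/s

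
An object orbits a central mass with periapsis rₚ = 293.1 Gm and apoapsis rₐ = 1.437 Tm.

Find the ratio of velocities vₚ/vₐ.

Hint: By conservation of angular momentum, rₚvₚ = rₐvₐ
rₚ = 293.1 Gm = 2.931 × 10^11 m
rₐ = 1.437 Tm = 1.437 × 10^12 m
rₚvₚ = rₐvₐ  ⇒  vₚ/vₐ = rₐ/rₚ
vₚ/vₐ = (1.437 × 10^12) / (2.931 × 10^11) = 4.90276

Final answer: vₚ/vₐ = 4.903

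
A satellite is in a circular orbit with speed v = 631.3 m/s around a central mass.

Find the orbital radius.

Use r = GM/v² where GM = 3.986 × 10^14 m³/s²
v = 631.3 m/s
GM = 3.986 × 10^14 m³/s²
v² = 398540 m²/s²
r = GM/v² = (3.986 × 10^14) / 398540 = 1.00015 × 10^9 m ≈ 1 Gm

Final answer: 1 Gm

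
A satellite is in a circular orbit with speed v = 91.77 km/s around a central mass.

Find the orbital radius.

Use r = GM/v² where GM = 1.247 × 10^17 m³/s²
v = 91.77 km/s = 91770 m/s
GM = 1.247 × 10^17 m³/s²
v² = 8.42173 × 10^9 m²/s²
r = GM/v² = (1.247 × 10^17) / (8.42173 × 10^9) = 1.48069 × 10^7 m ≈ 1.481 × 10^7 m

Final answer: 1.481 × 10^7 m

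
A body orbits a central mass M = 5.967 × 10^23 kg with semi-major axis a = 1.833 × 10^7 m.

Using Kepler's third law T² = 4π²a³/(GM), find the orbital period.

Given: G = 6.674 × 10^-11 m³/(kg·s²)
M = 5.967 × 10^23 kg
GM = G × M = 6.674 × 10^-11 × 5.967 × 10^23 = 3.98238 × 10^13 m³/s²
a = 1.833 × 10^7 m
a³ = 6.15868 × 10^21 m³
T = 2π √(a³/GM) = 2π √((6.15868 × 10^21) / (3.98238 × 10^13)) = 2π × 12435.8 s
T = 78136.2 s ≈ 21.7 hours

Final answer: 21.7 hours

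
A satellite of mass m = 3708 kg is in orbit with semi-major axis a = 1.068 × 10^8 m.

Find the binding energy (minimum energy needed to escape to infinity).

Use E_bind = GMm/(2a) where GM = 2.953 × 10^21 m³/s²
a = 1.068 × 10^8 m
GM = 2.953 × 10^21 m³/s²
m = 3708 kg
GMm = 2.953 × 10^21 × 3708 = 1.09497 × 10^25 m³·kg/s²
2a = 2.136 × 10^8 m
E_bind = GMm/(2a) = 5.12628 × 10^16 J ≈ 51.26 PJ

Final answer: 51.26 PJ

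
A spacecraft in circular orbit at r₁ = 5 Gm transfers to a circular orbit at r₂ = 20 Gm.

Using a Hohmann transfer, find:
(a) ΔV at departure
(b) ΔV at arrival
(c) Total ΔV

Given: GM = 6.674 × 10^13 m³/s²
r₁ = 5 Gm = 5 × 10^9 m
r₂ = 20 Gm = 2 × 10^10 m
GM = 6.674 × 10^13 m³/s²
Transfer ellipse: a_t = (r₁ + r₂)/2 = 1.25 × 10^10 m
Circular speed at r₁: v₁ = √(GM/r₁) = 115.534 m/s
Transfer speed at r₁ (periapsis): v₁ₜ = √(GM(2/r₁ − 1/a_t)) = 146.14 m/s
(a) ΔV₁ = v₁ₜ − v₁ = 30.6061 m/s ≈ 30.61 m/s
Circular speed at r₂: v₂ = √(GM/r₂) = 57.7668 m/s
Transfer speed at r₂ (apoapsis): v₂ₜ = √(GM(2/r₂ − 1/a_t)) = 36.5349 m/s
(b) ΔV₂ = v₂ − v₂ₜ = 21.2319 m/s ≈ 21.23 m/s
(c) ΔV_total = ΔV₁ + ΔV₂ = 51.838 m/s ≈ 51.84 m/s

Final answer:
(a) ΔV₁ = 30.61 m/s
(b) ΔV₂ = 21.23 m/s
(c) ΔV_total = 51.84 m/s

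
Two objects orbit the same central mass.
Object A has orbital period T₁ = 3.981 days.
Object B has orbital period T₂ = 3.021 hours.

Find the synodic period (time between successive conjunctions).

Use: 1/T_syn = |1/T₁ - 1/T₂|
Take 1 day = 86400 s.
T₁ = 3.981 days = 343958 s
T₂ = 3.021 hours = 10875.6 s
1/T₁ = 2.90733 × 10^-6 s⁻¹
1/T₂ = 9.19489 × 10^-5 s⁻¹
|1/T₁ − 1/T₂| = 8.90416 × 10^-5 s⁻¹
T_syn = 1 / |1/T₁ − 1/T₂| = 11230.7 s ≈ 3.12 hours

Final answer: T_syn = 3.12 hours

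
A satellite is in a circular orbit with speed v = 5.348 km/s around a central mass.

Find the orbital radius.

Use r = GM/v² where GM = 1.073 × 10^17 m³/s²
v = 5.348 km/s = 5348 m/s
GM = 1.073 × 10^17 m³/s²
v² = 2.86011 × 10^7 m²/s²
r = GM/v² = (1.073 × 10^17) / (2.86011 × 10^7) = 3.7516 × 10^9 m ≈ 3.752 Gm

Final answer: 3.752 Gm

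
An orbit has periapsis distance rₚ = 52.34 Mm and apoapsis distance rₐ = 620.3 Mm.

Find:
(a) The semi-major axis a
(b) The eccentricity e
rₚ = 52.34 Mm = 5.234 × 10^7 m
rₐ = 620.3 Mm = 6.203 × 10^8 m
(a) a = (rₚ + rₐ)/2 = 3.3632 × 10^8 m ≈ 336.3 Mm
(b) e = (rₐ − rₚ)/(rₐ + rₚ) = (5.6796 × 10^8) / (6.7264 × 10^8) = 0.844374

Final answer:
(a) a = 336.3 Mm
(b) e = 0.8444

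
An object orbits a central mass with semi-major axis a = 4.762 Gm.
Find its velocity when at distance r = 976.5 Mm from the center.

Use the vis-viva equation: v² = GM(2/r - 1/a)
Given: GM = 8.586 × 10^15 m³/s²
a = 4.762 Gm = 4.762 × 10^9 m
r = 976.5 Mm = 9.765 × 10^8 m
GM = 8.586 × 10^15 m³/s²
2/r − 1/a = 2.04813 × 10^-9 − 2.09996 × 10^-10 = 1.83814 × 10^-9 m⁻¹
v² = GM (2/r − 1/a) = 1.57822 × 10^7 m²/s²
v = 3972.69 m/s ≈ 3.973 km/s

Final answer: 3.973 km/s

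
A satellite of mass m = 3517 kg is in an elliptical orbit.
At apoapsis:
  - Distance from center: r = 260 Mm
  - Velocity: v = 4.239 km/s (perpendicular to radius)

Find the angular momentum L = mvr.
r = 260 Mm = 2.6 × 10^8 m
v = 4.239 km/s = 4239 m/s
vr = 4239 × 2.6 × 10^8 = 1.10214 × 10^12 m²/s
L = m × vr = 3517 × 1.10214 × 10^12 = 3.87623 × 10^15 kg·m²/s ≈ 3.876 × 10^15 kg·m²/s

Final answer: L = 3.876 × 10^15 kg·m²/s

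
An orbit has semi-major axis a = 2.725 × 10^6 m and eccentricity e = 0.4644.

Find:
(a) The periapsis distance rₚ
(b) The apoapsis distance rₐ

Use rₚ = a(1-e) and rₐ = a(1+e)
a = 2.725 × 10^6 m
e = 0.4644:  1 − e = 0.5356,  1 + e = 1.4644
(a) rₚ = a(1 − e) = 2.725 × 10^6 m × 0.5356 = 1.45951 × 10^6 m ≈ 1.46 × 10^6 m
(b) rₐ = a(1 + e) = 2.725 × 10^6 m × 1.4644 = 3.99049 × 10^6 m ≈ 3.99 × 10^6 m

Final answer:
(a) rₚ = 1.46 × 10^6 m
(b) rₐ = 3.99 × 10^6 m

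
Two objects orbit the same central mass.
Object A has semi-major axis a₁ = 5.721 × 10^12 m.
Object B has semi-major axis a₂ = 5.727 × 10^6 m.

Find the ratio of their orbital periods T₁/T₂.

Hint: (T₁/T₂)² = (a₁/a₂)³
a₁ = 5.721 × 10^12 m
a₂ = 5.727 × 10^6 m
a₁/a₂ = 998952
T₁/T₂ = (a₁/a₂)^(3/2) = (998952)^1.5 = 9.98429 × 10^8

Final answer: T₁/T₂ = 9.984 × 10^8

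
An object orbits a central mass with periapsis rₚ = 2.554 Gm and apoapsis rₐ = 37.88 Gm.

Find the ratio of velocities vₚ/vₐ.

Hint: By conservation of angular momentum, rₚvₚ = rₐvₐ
rₚ = 2.554 Gm = 2.554 × 10^9 m
rₐ = 37.88 Gm = 3.788 × 10^10 m
rₚvₚ = rₐvₐ  ⇒  vₚ/vₐ = rₐ/rₚ
vₚ/vₐ = (3.788 × 10^10) / (2.554 × 10^9) = 14.8316

Final answer: vₚ/vₐ = 14.83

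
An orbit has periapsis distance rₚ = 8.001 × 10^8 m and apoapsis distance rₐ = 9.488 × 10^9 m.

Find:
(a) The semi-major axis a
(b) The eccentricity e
rₚ = 8.001 × 10^8 m
rₐ = 9.488 × 10^9 m
(a) a = (rₚ + rₐ)/2 = 5.14405 × 10^9 m ≈ 5.144 × 10^9 m
(b) e = (rₐ − rₚ)/(rₐ + rₚ) = (8.6879 × 10^9) / (1.02881 × 10^10) = 0.844461

Final answer:
(a) a = 5.144 × 10^9 m
(b) e = 0.8445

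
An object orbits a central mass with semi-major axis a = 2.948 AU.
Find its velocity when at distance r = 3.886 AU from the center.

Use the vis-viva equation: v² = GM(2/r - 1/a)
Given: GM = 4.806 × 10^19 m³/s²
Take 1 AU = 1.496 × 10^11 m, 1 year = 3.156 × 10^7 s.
a = 2.948 AU = 4.41021 × 10^11 m
r = 3.886 AU = 5.81346 × 10^11 m
GM = 4.806 × 10^19 m³/s²
2/r − 1/a = 3.44029 × 10^-12 − 2.26747 × 10^-12 = 1.17283 × 10^-12 m⁻¹
v² = GM (2/r − 1/a) = 5.63661 × 10^7 m²/s²
v = 7507.74 m/s ≈ 1.584 AU/year

Final answer: 1.584 AU/year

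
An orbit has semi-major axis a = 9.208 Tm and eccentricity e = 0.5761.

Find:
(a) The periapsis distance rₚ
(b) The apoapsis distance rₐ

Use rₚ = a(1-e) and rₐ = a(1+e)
a = 9.208 Tm = 9.208 × 10^12 m
e = 0.5761:  1 − e = 0.4239,  1 + e = 1.5761
(a) rₚ = a(1 − e) = 9.208 × 10^12 m × 0.4239 = 3.90327 × 10^12 m ≈ 3.903 Tm
(b) rₐ = a(1 + e) = 9.208 × 10^12 m × 1.5761 = 1.45127 × 10^13 m ≈ 14.51 Tm

Final answer:
(a) rₚ = 3.903 Tm
(b) rₐ = 14.51 Tm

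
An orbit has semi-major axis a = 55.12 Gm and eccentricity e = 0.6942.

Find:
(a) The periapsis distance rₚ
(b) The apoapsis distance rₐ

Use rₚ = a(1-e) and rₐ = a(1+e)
a = 55.12 Gm = 5.512 × 10^10 m
e = 0.6942:  1 − e = 0.3058,  1 + e = 1.6942
(a) rₚ = a(1 − e) = 5.512 × 10^10 m × 0.3058 = 1.68557 × 10^10 m ≈ 16.86 Gm
(b) rₐ = a(1 + e) = 5.512 × 10^10 m × 1.6942 = 9.33843 × 10^10 m ≈ 93.38 Gm

Final answer:
(a) rₚ = 16.86 Gm
(b) rₐ = 93.38 Gm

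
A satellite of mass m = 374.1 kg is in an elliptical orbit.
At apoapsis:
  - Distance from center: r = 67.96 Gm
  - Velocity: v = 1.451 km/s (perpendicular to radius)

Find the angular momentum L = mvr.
r = 67.96 Gm = 6.796 × 10^10 m
v = 1.451 km/s = 1451 m/s
vr = 1451 × 6.796 × 10^10 = 9.861 × 10^13 m²/s
L = m × vr = 374.1 × 9.861 × 10^13 = 3.689 × 10^16 kg·m²/s ≈ 3.689 × 10^16 kg·m²/s

Final answer: L = 3.689 × 10^16 kg·m²/s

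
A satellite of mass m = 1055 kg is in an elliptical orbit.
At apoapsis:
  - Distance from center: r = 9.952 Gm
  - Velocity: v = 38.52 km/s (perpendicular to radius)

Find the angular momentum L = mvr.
r = 9.952 Gm = 9.952 × 10^9 m
v = 38.52 km/s = 38520 m/s
vr = 38520 × 9.952 × 10^9 = 3.83351 × 10^14 m²/s
L = m × vr = 1055 × 3.83351 × 10^14 = 4.04435 × 10^17 kg·m²/s ≈ 4.044 × 10^17 kg·m²/s

Final answer: L = 4.044 × 10^17 kg·m²/s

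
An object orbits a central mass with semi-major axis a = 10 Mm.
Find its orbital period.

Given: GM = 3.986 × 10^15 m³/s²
a = 10 Mm = 1 × 10^7 m
GM = 3.986 × 10^15 m³/s²
a³ = 1 × 10^21 m³
T = 2π √(a³/GM) = 2π √((1 × 10^21) / (3.986 × 10^15)) = 2π × 500.877 s
T = 3147.1 s ≈ 52.45 minutes

Final answer: 52.45 minutes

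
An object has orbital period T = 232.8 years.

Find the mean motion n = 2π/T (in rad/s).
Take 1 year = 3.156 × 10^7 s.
T = 232.8 years = 7.34717 × 10^9 s
n = 2π / (7.34717 × 10^9 s) = 8.55185 × 10^-10 rad/s ≈ 8.552 × 10^-10 rad/s

Final answer: n = 8.552 × 10^-10 rad/s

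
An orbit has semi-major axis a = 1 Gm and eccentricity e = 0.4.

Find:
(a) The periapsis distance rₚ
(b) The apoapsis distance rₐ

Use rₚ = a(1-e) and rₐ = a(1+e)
a = 1 Gm = 1 × 10^9 m
e = 0.4:  1 − e = 0.6,  1 + e = 1.4
(a) rₚ = a(1 − e) = 1 × 10^9 m × 0.6 = 6 × 10^8 m ≈ 600 Mm
(b) rₐ = a(1 + e) = 1 × 10^9 m × 1.4 = 1.4 × 10^9 m ≈ 1.4 Gm

Final answer:
(a) rₚ = 600 Mm
(b) rₐ = 1.4 Gm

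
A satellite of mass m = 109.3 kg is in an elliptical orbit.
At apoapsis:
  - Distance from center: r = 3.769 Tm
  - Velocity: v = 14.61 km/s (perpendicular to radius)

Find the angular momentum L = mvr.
r = 3.769 Tm = 3.769 × 10^12 m
v = 14.61 km/s = 14610 m/s
vr = 14610 × 3.769 × 10^12 = 5.50651 × 10^16 m²/s
L = m × vr = 109.3 × 5.50651 × 10^16 = 6.01861 × 10^18 kg·m²/s ≈ 6.019 × 10^18 kg·m²/s

Final answer: L = 6.019 × 10^18 kg·m²/s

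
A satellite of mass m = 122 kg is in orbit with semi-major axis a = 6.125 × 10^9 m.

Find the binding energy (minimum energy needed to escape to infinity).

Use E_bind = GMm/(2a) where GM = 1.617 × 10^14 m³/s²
a = 6.125 × 10^9 m
GM = 1.617 × 10^14 m³/s²
m = 122 kg
GMm = 1.617 × 10^14 × 122 = 1.97274 × 10^16 m³·kg/s²
2a = 1.225 × 10^10 m
E_bind = GMm/(2a) = 1.6104 × 10^6 J ≈ 1.61 MJ

Final answer: 1.61 MJ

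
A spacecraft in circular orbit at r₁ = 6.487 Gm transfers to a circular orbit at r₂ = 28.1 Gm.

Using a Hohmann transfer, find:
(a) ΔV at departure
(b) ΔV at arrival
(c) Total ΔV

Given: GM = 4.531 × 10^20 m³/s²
r₁ = 6.487 Gm = 6.487 × 10^9 m
r₂ = 28.1 Gm = 2.81 × 10^10 m
GM = 4.531 × 10^20 m³/s²
Transfer ellipse: a_t = (r₁ + r₂)/2 = 1.72935 × 10^10 m
Circular speed at r₁: v₁ = √(GM/r₁) = 264287 m/s
Transfer speed at r₁ (periapsis): v₁ₜ = √(GM(2/r₁ − 1/a_t)) = 336889 m/s
(a) ΔV₁ = v₁ₜ − v₁ = 72602.4 m/s ≈ 72.6 km/s
Circular speed at r₂: v₂ = √(GM/r₂) = 126982 m/s
Transfer speed at r₂ (apoapsis): v₂ₜ = √(GM(2/r₂ − 1/a_t)) = 77772.2 m/s
(b) ΔV₂ = v₂ − v₂ₜ = 49210.3 m/s ≈ 49.21 km/s
(c) ΔV_total = ΔV₁ + ΔV₂ = 121813 m/s ≈ 121.8 km/s

Final answer:
(a) ΔV₁ = 72.6 km/s
(b) ΔV₂ = 49.21 km/s
(c) ΔV_total = 121.8 km/s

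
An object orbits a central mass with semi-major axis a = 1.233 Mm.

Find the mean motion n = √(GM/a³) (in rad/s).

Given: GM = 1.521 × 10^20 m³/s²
a = 1.233 Mm = 1.233 × 10^6 m
GM = 1.521 × 10^20 m³/s²
a³ = 1.87452 × 10^18 m³
GM/a³ = (1.521 × 10^20) / (1.87452 × 10^18) = 81.1409 s⁻²
n = √(GM/a³) = 9.00783 rad/s ≈ 9.008 rad/s

Final answer: n = 9.008 rad/s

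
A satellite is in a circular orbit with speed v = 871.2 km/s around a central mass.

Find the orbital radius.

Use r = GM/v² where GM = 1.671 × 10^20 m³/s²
v = 871.2 km/s = 871200 m/s
GM = 1.671 × 10^20 m³/s²
v² = 7.58989 × 10^11 m²/s²
r = GM/v² = (1.671 × 10^20) / (7.58989 × 10^11) = 2.20161 × 10^8 m ≈ 2.202 × 10^8 m

Final answer: 2.202 × 10^8 m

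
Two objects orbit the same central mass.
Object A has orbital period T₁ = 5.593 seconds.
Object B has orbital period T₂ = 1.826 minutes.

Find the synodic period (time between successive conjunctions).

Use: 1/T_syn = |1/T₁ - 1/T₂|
T₁ = 5.593 seconds
T₂ = 1.826 minutes = 109.56 s
1/T₁ = 0.178795 s⁻¹
1/T₂ = 0.00912742 s⁻¹
|1/T₁ − 1/T₂| = 0.169668 s⁻¹
T_syn = 1 / |1/T₁ − 1/T₂| = 5.89388 s ≈ 5.894 seconds

Final answer: T_syn = 5.894 seconds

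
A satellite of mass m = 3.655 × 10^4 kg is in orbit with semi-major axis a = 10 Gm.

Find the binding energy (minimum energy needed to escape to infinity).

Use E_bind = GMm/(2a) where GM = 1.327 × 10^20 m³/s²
a = 10 Gm = 1 × 10^10 m
GM = 1.327 × 10^20 m³/s²
m = 3.655 × 10^4 kg
GMm = 1.327 × 10^20 × 36550 = 4.85019 × 10^24 m³·kg/s²
2a = 2 × 10^10 m
E_bind = GMm/(2a) = 2.42509 × 10^14 J ≈ 242.5 TJ

Final answer: 242.5 TJ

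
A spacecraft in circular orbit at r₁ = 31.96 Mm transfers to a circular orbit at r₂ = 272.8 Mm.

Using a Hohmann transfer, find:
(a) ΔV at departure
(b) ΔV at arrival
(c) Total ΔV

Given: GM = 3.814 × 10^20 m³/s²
r₁ = 31.96 Mm = 3.196 × 10^7 m
r₂ = 272.8 Mm = 2.728 × 10^8 m
GM = 3.814 × 10^20 m³/s²
Transfer ellipse: a_t = (r₁ + r₂)/2 = 1.5238 × 10^8 m
Circular speed at r₁: v₁ = √(GM/r₁) = 3.45451 × 10^6 m/s
Transfer speed at r₁ (periapsis): v₁ₜ = √(GM(2/r₁ − 1/a_t)) = 4.62216 × 10^6 m/s
(a) ΔV₁ = v₁ₜ − v₁ = 1.16765 × 10^6 m/s ≈ 1168 km/s
Circular speed at r₂: v₂ = √(GM/r₂) = 1.18241 × 10^6 m/s
Transfer speed at r₂ (apoapsis): v₂ₜ = √(GM(2/r₂ − 1/a_t)) = 541511 m/s
(b) ΔV₂ = v₂ − v₂ₜ = 640899 m/s ≈ 640.9 km/s
(c) ΔV_total = ΔV₁ + ΔV₂ = 1.80855 × 10^6 m/s ≈ 1809 km/s

Final answer:
(a) ΔV₁ = 1168 km/s
(b) ΔV₂ = 640.9 km/s
(c) ΔV_total = 1809 km/s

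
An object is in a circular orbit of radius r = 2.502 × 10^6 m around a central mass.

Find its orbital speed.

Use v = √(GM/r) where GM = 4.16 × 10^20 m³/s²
r = 2.502 × 10^6 m
GM = 4.16 × 10^20 m³/s²
GM/r = (4.16 × 10^20) / (2.502 × 10^6) = 1.66267 × 10^14 m²/s²
v = √(GM/r) = 1.28945 × 10^7 m/s ≈ 1.289 × 10^4 km/s

Final answer: 1.289 × 10^4 km/s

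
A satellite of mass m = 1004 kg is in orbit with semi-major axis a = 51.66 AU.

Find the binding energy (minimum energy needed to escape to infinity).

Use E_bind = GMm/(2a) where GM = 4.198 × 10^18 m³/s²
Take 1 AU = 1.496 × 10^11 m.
a = 51.66 AU = 7.72834 × 10^12 m
GM = 4.198 × 10^18 m³/s²
m = 1004 kg
GMm = 4.198 × 10^18 × 1004 = 4.21479 × 10^21 m³·kg/s²
2a = 1.54567 × 10^13 m
E_bind = GMm/(2a) = 2.72684 × 10^8 J ≈ 272.7 MJ

Final answer: 272.7 MJ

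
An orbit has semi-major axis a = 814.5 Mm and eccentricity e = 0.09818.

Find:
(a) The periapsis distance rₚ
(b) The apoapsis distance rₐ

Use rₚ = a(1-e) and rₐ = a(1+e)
a = 814.5 Mm = 8.145 × 10^8 m
e = 0.09818:  1 − e = 0.90182,  1 + e = 1.09818
(a) rₚ = a(1 − e) = 8.145 × 10^8 m × 0.90182 = 7.34532 × 10^8 m ≈ 734.5 Mm
(b) rₐ = a(1 + e) = 8.145 × 10^8 m × 1.09818 = 8.94468 × 10^8 m ≈ 894.5 Mm

Final answer:
(a) rₚ = 734.5 Mm
(b) rₐ = 894.5 Mm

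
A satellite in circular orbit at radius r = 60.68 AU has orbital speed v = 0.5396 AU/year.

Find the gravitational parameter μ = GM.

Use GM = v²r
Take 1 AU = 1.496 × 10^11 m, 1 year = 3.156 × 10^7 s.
r = 60.68 AU = 9.07773 × 10^12 m
v = 0.5396 AU/year = 2557.8 m/s
v² = 6.54234 × 10^6 m²/s²
GM = v²r = 6.54234 × 10^6 × 9.07773 × 10^12 = 5.93896 × 10^19 m³/s²
GM ≈ 5.939 × 10^19 m³/s²

Final answer: GM = 5.939 × 10^19 m³/s²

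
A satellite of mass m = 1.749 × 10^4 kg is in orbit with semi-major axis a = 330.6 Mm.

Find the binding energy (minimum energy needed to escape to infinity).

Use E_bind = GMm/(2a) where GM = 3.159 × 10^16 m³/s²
a = 330.6 Mm = 3.306 × 10^8 m
GM = 3.159 × 10^16 m³/s²
m = 1.749 × 10^4 kg
GMm = 3.159 × 10^16 × 17490 = 5.52509 × 10^20 m³·kg/s²
2a = 6.612 × 10^8 m
E_bind = GMm/(2a) = 8.35616 × 10^11 J ≈ 835.6 GJ

Final answer: 835.6 GJ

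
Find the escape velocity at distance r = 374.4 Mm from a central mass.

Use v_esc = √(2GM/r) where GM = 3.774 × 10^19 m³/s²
r = 374.4 Mm = 3.744 × 10^8 m
GM = 3.774 × 10^19 m³/s²
2GM/r = 2 × (3.774 × 10^19) / (3.744 × 10^8) = 2.01603 × 10^11 m²/s²
v_esc = √(2GM/r) = 449002 m/s ≈ 449 km/s

Final answer: 449 km/s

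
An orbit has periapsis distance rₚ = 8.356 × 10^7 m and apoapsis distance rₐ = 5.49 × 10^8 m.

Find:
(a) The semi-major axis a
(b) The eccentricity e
rₚ = 8.356 × 10^7 m
rₐ = 5.49 × 10^8 m
(a) a = (rₚ + rₐ)/2 = 3.1628 × 10^8 m ≈ 3.163 × 10^8 m
(b) e = (rₐ − rₚ)/(rₐ + rₚ) = (4.6544 × 10^8) / (6.3256 × 10^8) = 0.735804

Final answer:
(a) a = 3.163 × 10^8 m
(b) e = 0.7358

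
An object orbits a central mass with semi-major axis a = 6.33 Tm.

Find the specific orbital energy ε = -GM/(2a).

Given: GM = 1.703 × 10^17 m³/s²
a = 6.33 Tm = 6.33 × 10^12 m
GM = 1.703 × 10^17 m³/s²
2a = 1.266 × 10^13 m
ε = −GM/(2a) = -13451.8 J/kg ≈ -13.45 kJ/kg

Final answer: -13.45 kJ/kg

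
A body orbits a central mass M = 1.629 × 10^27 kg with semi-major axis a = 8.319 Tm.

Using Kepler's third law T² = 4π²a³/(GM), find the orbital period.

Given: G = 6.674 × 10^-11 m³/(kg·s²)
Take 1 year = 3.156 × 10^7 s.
M = 1.629 × 10^27 kg
GM = G × M = 6.674 × 10^-11 × 1.629 × 10^27 = 1.08719 × 10^17 m³/s²
a = 8.319 Tm = 8.319 × 10^12 m
a³ = 5.75723 × 10^38 m³
T = 2π √(a³/GM) = 2π √((5.75723 × 10^38) / (1.08719 × 10^17)) = 2π × 7.27701 × 10^10 s
T = 4.57228 × 10^11 s ≈ 1.449 × 10^4 years

Final answer: 1.449 × 10^4 years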